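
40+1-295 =-254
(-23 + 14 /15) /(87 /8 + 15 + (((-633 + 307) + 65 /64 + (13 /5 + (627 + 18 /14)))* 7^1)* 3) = -21184 /6191811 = -0.00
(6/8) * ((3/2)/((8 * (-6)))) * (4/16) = -3/512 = -0.01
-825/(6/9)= -2475/2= -1237.50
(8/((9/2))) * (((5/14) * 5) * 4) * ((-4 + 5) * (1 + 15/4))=3800/63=60.32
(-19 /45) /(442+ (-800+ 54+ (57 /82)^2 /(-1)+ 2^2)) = 127756 /90920205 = 0.00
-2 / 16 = -1 / 8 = -0.12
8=8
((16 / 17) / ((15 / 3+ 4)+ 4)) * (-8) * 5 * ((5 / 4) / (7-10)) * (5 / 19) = 4000 / 12597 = 0.32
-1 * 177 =-177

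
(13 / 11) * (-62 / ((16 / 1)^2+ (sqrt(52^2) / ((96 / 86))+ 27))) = -9672 / 43505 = -0.22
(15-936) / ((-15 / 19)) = 5833 / 5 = 1166.60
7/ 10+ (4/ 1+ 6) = 107/ 10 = 10.70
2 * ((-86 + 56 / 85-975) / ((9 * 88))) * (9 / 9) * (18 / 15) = -30043 / 9350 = -3.21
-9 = -9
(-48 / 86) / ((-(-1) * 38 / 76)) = -48 / 43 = -1.12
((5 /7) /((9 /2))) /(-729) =-10 /45927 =-0.00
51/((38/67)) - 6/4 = 1680/19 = 88.42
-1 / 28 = -0.04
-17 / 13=-1.31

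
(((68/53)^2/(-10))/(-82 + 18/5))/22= 289/3028102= 0.00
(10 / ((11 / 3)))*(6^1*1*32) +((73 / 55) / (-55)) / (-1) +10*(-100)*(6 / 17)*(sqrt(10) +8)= -118270759 / 51425- 6000*sqrt(10) / 17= -3415.97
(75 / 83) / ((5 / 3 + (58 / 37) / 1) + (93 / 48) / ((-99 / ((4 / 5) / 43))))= 236263500 / 845543659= 0.28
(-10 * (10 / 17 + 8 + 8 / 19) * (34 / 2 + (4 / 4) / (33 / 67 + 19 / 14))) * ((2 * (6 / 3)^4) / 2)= -2833920960 / 112081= -25284.58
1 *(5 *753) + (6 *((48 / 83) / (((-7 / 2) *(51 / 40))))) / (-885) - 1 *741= 1762215344 / 582743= 3024.00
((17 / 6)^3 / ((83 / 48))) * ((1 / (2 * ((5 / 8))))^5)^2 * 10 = 20606615552 / 1458984375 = 14.12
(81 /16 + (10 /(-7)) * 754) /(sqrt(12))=-120073 * sqrt(3) /672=-309.48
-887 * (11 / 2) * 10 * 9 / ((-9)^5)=48785 / 6561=7.44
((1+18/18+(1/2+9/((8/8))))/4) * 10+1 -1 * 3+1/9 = 967/36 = 26.86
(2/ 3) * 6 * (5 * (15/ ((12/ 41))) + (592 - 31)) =3269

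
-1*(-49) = 49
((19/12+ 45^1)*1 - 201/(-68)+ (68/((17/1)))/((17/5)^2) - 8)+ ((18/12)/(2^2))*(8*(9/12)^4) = 9507193/221952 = 42.83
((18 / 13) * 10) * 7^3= 61740 / 13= 4749.23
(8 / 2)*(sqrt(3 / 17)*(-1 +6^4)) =5180*sqrt(51) / 17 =2176.04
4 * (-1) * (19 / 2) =-38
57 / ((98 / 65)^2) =240825 / 9604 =25.08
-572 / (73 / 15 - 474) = 1.22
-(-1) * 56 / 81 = 56 / 81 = 0.69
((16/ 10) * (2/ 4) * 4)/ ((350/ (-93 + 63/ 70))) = -3684/ 4375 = -0.84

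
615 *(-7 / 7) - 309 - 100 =-1024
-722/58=-361/29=-12.45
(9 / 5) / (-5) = -9 / 25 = -0.36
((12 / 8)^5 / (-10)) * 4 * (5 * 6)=-729 / 8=-91.12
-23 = -23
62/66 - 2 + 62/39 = 227/429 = 0.53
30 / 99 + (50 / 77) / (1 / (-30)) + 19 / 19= -4199 / 231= -18.18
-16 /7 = -2.29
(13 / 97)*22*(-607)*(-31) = 5381662 / 97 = 55481.05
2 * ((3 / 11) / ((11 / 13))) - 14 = -1616 / 121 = -13.36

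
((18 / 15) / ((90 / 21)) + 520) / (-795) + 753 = 14952868 / 19875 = 752.35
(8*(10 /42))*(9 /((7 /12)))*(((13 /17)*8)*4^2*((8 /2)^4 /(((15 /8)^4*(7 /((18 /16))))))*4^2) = 111669149696 /728875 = 153207.55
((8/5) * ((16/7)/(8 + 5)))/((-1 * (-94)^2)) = -32/1005095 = -0.00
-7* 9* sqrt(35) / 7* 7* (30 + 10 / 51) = -32340* sqrt(35) / 17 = -11254.47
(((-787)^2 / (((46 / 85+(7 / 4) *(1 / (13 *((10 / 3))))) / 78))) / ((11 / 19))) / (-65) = -124835060688 / 56551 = -2207477.51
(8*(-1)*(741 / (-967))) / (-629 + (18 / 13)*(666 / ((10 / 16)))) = 385320 / 53203373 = 0.01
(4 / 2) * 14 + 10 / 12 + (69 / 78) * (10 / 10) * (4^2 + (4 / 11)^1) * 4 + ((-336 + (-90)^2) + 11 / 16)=53892167 / 6864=7851.42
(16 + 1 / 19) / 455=61 / 1729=0.04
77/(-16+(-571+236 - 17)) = -77/368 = -0.21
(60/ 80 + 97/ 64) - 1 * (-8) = 657/ 64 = 10.27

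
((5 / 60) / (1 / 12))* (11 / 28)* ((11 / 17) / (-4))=-0.06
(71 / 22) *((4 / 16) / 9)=71 / 792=0.09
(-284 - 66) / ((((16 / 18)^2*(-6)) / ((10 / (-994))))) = -3375 / 4544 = -0.74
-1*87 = -87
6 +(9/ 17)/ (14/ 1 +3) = 1743/ 289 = 6.03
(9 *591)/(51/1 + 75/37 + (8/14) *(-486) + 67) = -1377621/40841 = -33.73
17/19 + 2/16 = 155/152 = 1.02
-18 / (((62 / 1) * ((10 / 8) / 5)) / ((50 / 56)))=-1.04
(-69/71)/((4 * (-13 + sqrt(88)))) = 23 * sqrt(22)/3834 + 299/7668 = 0.07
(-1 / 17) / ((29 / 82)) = -82 / 493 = -0.17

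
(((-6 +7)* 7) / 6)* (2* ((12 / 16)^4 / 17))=189 / 4352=0.04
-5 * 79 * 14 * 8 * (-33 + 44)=-486640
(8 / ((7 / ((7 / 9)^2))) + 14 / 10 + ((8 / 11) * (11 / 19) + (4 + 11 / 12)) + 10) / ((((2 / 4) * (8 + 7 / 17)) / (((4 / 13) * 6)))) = 36479756 / 4768335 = 7.65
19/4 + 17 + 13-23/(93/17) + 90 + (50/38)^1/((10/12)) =122.12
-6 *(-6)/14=18/7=2.57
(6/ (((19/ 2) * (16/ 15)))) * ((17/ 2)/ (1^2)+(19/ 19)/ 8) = 3105/ 608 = 5.11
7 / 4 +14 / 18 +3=199 / 36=5.53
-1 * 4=-4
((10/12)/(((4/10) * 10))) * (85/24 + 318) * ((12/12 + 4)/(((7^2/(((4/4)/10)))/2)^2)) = 7717/1382976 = 0.01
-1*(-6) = 6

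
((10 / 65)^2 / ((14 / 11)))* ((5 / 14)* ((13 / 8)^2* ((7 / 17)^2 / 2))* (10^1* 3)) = 825 / 18496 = 0.04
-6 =-6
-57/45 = -19/15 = -1.27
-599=-599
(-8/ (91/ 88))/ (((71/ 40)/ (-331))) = 9320960/ 6461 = 1442.65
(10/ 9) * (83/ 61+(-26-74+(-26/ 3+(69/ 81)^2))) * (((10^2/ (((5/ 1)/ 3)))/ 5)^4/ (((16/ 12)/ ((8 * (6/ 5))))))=-9706541056/ 549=-17680402.65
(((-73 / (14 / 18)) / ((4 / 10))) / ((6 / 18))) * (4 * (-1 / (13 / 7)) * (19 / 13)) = 374490 / 169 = 2215.92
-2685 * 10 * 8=-214800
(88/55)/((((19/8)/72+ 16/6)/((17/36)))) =2176/7775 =0.28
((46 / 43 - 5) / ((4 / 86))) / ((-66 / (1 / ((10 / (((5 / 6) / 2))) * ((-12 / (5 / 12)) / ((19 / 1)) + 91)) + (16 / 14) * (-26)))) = -7171739263 / 188518176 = -38.04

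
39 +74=113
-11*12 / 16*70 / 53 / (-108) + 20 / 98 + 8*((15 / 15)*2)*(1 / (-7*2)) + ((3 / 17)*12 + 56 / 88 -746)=-744.08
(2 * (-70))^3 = -2744000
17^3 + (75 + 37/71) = 354185/71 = 4988.52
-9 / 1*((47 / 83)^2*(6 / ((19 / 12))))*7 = -10020024 / 130891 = -76.55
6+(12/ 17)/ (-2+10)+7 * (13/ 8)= 17.46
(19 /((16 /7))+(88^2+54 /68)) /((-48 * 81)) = -2108845 /1057536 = -1.99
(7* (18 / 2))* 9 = 567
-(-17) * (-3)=-51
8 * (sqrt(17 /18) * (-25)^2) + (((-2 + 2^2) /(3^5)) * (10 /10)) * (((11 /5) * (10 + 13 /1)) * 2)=1012 /1215 + 2500 * sqrt(34) /3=4859.96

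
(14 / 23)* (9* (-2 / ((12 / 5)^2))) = -175 / 92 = -1.90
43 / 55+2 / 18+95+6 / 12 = 95429 / 990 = 96.39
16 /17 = 0.94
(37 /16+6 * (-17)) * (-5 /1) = 7975 /16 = 498.44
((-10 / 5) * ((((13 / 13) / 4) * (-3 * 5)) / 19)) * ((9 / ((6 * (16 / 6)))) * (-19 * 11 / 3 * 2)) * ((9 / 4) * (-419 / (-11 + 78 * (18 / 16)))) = 1866645 / 4912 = 380.02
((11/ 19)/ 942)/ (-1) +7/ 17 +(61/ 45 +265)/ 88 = 345193693/ 100407780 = 3.44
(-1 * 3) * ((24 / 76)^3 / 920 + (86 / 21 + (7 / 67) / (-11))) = -49879237354 / 4069341815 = -12.26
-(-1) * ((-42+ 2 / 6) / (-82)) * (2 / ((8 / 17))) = 2125 / 984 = 2.16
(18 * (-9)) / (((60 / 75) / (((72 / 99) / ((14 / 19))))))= -15390 / 77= -199.87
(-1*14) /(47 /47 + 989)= -7 /495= -0.01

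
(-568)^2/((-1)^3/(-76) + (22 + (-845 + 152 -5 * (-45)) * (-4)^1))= 24519424/143945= 170.34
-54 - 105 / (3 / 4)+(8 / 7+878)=4796 / 7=685.14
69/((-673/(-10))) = 1.03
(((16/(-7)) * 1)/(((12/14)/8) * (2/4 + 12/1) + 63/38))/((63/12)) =-0.15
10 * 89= 890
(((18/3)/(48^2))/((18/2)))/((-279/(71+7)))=-0.00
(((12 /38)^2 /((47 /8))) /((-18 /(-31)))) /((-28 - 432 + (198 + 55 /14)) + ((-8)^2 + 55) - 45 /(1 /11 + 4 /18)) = -215264 /2082309009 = -0.00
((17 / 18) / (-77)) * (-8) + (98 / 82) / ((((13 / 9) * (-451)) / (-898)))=26435138 / 15144129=1.75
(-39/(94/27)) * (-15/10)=3159/188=16.80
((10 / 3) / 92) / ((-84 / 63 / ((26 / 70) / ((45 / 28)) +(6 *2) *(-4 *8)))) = 21587 / 2070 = 10.43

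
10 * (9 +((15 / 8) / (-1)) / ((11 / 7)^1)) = 3435 / 44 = 78.07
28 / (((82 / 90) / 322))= 405720 / 41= 9895.61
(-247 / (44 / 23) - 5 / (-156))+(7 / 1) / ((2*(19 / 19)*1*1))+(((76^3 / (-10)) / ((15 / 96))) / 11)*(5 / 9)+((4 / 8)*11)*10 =-183522401 / 12870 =-14259.70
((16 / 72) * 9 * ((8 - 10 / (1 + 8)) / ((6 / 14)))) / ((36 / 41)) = 8897 / 243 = 36.61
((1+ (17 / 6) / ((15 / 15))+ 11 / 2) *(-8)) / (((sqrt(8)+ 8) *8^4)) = -0.00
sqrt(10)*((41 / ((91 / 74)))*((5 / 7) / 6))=7585*sqrt(10) / 1911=12.55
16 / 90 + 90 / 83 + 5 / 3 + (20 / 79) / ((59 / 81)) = 57037379 / 17408835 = 3.28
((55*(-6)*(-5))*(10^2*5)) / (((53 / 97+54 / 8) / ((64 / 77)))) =1862400000 / 19817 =93979.92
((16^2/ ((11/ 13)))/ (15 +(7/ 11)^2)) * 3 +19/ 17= 237803/ 3961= 60.04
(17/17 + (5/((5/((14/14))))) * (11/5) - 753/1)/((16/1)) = -3749/80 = -46.86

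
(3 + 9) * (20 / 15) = 16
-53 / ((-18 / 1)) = 53 / 18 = 2.94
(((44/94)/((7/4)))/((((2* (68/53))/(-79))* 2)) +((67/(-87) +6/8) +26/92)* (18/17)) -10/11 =-194860136/41035841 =-4.75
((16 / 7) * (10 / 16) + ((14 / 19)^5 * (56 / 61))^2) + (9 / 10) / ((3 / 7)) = 5698480475543879207 / 1596958828169426470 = 3.57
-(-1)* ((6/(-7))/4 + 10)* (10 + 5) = 2055/14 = 146.79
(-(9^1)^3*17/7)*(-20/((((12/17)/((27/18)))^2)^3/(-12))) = -4487053389255/114688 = -39124000.67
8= 8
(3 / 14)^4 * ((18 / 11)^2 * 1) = 0.01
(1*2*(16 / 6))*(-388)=-6208 / 3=-2069.33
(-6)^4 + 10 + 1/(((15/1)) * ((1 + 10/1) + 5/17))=3761297/2880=1306.01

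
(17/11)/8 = 17/88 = 0.19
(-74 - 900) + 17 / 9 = -8749 / 9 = -972.11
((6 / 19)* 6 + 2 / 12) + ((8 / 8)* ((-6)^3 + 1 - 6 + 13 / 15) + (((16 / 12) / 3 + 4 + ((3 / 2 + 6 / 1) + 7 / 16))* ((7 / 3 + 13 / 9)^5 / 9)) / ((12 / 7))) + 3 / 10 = 217961480729 / 545258466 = 399.74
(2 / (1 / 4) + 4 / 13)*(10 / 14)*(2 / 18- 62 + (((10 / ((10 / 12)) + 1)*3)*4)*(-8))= -707340 / 91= -7772.97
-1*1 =-1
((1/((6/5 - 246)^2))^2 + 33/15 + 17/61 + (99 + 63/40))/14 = 70548705837620897/9584148766187520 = 7.36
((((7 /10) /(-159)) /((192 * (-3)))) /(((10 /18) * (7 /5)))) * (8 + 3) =11 /101760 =0.00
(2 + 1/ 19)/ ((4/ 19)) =39/ 4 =9.75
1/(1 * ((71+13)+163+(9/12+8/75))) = 300/74357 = 0.00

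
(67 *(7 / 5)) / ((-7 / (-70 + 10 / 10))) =4623 / 5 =924.60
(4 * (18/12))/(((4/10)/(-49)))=-735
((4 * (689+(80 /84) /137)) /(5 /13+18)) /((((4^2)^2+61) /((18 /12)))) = 51539098 /72656717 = 0.71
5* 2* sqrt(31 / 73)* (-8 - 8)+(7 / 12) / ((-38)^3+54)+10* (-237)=-2474.27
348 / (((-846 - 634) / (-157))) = 13659 / 370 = 36.92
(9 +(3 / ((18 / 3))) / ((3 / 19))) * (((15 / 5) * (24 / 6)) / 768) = 73 / 384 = 0.19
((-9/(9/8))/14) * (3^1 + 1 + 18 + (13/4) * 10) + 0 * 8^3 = -218/7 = -31.14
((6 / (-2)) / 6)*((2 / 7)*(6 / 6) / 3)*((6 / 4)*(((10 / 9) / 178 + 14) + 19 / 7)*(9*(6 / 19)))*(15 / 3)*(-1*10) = 14062800 / 82859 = 169.72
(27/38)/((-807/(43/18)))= -43/20444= -0.00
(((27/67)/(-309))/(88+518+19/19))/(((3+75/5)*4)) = -1/33511256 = -0.00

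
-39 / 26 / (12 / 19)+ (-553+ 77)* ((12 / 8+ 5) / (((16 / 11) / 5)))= -10638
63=63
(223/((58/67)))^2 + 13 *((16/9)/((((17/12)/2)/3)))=3800566873/57188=66457.42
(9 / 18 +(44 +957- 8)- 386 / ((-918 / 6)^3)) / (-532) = -7116594271 / 3810797928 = -1.87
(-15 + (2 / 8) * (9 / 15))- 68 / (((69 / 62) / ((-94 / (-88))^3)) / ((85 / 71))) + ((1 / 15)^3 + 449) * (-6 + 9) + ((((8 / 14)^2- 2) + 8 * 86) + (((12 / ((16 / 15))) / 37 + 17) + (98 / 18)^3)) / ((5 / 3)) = 1687233854459971759 / 957565119357000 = 1762.00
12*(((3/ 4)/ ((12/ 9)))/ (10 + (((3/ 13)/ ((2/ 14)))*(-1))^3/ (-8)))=118638/ 185021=0.64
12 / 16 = 3 / 4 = 0.75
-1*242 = -242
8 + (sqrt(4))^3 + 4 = 20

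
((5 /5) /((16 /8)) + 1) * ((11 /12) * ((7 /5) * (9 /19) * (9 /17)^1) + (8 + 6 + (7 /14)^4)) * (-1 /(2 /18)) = -10035657 /51680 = -194.19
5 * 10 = 50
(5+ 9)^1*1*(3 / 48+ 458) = 6412.88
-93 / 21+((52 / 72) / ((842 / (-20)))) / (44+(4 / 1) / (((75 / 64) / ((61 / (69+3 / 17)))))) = -520360143 / 117490996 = -4.43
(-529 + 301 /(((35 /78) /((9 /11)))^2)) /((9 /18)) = 19977994 /21175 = 943.47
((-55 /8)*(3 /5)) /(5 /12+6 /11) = -1089 /254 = -4.29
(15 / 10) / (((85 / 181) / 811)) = 2590.43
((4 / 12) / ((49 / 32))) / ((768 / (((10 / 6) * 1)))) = 5 / 10584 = 0.00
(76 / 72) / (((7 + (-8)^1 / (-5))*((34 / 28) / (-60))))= -13300 / 2193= -6.06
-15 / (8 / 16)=-30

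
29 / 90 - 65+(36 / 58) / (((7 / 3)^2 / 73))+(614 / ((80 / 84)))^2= 531487480291 / 1278900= 415581.73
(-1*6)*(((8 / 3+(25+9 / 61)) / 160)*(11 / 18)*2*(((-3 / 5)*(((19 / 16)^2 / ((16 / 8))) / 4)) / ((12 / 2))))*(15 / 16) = 2021239 / 95944704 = 0.02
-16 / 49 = -0.33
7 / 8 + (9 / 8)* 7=35 / 4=8.75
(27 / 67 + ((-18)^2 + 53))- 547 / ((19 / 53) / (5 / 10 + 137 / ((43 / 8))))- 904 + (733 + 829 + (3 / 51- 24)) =-71918916145 / 1861126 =-38642.69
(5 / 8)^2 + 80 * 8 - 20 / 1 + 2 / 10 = 198589 / 320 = 620.59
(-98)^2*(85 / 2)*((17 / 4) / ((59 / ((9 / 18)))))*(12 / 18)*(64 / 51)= 6530720 / 531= 12298.91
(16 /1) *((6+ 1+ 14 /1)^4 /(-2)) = -1555848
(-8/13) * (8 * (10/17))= -640/221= -2.90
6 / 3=2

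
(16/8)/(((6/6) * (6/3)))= 1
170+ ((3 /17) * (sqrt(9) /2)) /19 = 109829 /646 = 170.01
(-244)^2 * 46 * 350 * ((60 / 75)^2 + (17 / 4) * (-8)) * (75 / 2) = -1199120529600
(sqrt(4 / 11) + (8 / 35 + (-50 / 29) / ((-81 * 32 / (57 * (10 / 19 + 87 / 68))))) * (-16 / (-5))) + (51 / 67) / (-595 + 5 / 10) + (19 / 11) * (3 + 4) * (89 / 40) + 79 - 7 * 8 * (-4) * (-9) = -1075052745849847 / 563105881800 + 2 * sqrt(11) / 11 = -1908.55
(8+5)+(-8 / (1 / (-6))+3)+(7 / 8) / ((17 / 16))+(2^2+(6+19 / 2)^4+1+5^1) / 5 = 15790737 / 1360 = 11610.84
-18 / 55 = -0.33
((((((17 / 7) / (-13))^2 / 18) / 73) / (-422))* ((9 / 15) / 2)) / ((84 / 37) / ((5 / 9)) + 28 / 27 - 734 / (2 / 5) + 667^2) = -96237 / 2258266872082097968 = -0.00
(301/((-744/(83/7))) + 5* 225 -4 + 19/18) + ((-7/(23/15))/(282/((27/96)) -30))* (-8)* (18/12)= 83686014077/74899224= 1117.31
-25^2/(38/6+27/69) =-43125/464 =-92.94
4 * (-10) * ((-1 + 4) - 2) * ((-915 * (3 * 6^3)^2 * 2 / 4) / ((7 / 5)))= 38421216000 / 7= 5488745142.86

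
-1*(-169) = 169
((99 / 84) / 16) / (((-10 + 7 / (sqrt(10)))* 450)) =-11 / 639072 - 11* sqrt(10) / 9129600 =-0.00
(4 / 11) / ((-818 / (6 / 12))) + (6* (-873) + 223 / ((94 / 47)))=-46128249 / 8998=-5126.50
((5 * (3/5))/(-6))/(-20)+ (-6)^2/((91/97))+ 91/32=600489/14560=41.24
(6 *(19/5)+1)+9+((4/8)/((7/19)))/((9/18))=1243/35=35.51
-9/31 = -0.29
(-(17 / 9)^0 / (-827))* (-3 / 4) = -3 / 3308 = -0.00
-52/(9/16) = -832/9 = -92.44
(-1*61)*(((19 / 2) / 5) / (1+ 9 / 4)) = -2318 / 65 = -35.66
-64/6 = -32/3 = -10.67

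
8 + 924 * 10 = 9248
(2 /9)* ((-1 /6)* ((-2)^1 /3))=2 /81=0.02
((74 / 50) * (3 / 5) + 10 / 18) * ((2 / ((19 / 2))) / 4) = 1624 / 21375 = 0.08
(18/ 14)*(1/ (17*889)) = 9/ 105791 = 0.00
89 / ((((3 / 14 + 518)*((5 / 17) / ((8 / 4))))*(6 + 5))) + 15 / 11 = 586489 / 399025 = 1.47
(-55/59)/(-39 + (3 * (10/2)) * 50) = -55/41949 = -0.00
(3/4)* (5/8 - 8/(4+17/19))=-751/992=-0.76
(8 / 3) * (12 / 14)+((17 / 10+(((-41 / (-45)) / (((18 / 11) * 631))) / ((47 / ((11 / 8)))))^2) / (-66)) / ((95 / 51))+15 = 17.27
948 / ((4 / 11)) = 2607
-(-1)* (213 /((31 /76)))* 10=5221.94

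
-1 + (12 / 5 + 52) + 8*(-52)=-1813 / 5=-362.60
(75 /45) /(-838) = -5 /2514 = -0.00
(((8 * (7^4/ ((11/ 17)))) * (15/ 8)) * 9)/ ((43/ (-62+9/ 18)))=-677766285/ 946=-716454.85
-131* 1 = -131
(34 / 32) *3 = 51 / 16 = 3.19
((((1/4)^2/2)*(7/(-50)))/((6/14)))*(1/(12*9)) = -49/518400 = -0.00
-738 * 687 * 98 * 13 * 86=-55549605384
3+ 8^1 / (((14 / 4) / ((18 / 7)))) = 435 / 49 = 8.88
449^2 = 201601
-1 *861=-861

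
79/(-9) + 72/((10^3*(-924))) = -3041527/346500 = -8.78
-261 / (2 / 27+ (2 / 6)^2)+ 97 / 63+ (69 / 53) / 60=-94015463 / 66780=-1407.84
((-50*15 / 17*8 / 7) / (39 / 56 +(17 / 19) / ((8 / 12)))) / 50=-6080 / 12291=-0.49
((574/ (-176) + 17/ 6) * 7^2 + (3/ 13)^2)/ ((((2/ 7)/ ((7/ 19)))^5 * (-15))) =4.97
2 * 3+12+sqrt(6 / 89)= sqrt(534) / 89+18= 18.26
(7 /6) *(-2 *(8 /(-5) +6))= -154 /15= -10.27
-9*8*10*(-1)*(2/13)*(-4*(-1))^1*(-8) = -46080/13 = -3544.62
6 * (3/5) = 18/5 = 3.60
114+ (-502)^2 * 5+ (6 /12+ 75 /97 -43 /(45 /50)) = 2200112767 /1746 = 1260087.50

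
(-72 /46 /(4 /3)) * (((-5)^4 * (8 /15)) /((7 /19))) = -171000 /161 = -1062.11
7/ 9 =0.78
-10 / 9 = -1.11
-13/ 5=-2.60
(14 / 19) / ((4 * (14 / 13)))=13 / 76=0.17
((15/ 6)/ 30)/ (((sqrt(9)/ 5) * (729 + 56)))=1/ 5652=0.00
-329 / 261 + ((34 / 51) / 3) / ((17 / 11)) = -4955 / 4437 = -1.12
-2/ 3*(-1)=2/ 3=0.67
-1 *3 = -3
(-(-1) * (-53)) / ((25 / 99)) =-5247 / 25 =-209.88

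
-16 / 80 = -1 / 5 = -0.20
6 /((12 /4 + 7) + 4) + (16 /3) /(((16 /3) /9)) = 66 /7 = 9.43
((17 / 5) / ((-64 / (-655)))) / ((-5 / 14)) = -97.43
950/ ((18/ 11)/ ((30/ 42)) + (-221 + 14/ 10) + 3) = -52250/ 11787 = -4.43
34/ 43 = 0.79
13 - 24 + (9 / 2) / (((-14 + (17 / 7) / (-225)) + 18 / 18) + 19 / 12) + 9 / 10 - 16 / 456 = -432063061 / 41036010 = -10.53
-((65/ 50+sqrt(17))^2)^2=-4642361/ 10000 - 24297 * sqrt(17)/ 250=-864.95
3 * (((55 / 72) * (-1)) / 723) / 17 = -55 / 294984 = -0.00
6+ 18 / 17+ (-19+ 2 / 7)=-1387 / 119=-11.66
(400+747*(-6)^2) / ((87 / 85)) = 26664.60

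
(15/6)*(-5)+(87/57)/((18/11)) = -1978/171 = -11.57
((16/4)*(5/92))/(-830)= -1/3818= -0.00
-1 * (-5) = 5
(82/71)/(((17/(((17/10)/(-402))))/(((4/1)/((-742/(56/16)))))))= 41/7563630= 0.00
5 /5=1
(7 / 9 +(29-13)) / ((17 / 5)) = 755 / 153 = 4.93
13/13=1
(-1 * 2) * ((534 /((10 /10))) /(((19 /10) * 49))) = -10680 /931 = -11.47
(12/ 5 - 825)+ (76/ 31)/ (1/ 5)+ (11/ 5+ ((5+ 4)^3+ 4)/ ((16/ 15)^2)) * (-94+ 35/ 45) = -21810302281/ 357120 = -61072.76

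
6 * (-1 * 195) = -1170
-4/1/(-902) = 2/451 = 0.00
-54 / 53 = -1.02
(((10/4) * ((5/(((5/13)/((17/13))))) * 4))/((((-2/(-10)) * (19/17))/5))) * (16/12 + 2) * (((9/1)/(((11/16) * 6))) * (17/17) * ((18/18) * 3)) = 82966.51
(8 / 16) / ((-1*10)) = -1 / 20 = -0.05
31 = 31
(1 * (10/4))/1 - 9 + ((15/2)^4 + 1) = 50537/16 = 3158.56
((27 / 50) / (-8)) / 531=-3 / 23600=-0.00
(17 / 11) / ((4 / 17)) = 289 / 44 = 6.57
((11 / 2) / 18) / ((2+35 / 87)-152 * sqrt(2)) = -0.00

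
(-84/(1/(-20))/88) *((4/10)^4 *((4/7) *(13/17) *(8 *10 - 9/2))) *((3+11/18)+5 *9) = 439712/561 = 783.80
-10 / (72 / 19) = -95 / 36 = -2.64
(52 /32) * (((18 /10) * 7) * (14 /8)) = 5733 /160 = 35.83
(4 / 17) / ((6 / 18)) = 12 / 17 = 0.71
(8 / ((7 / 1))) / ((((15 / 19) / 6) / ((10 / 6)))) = 304 / 21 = 14.48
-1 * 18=-18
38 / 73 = 0.52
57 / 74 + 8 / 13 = 1333 / 962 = 1.39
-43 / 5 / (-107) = 43 / 535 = 0.08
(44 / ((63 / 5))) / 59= 220 / 3717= 0.06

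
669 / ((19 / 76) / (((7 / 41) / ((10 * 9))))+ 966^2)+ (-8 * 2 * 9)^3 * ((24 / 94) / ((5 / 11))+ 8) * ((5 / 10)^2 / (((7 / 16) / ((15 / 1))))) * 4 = -1255969384279331774 / 1432907847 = -876517905.12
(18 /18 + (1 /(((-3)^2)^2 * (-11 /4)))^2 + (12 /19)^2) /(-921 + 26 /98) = -19644868369 /12929841405756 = -0.00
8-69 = -61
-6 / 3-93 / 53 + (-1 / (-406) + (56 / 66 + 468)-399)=46934537 / 710094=66.10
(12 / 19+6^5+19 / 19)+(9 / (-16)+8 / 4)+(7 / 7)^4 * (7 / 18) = 21284597 / 2736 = 7779.46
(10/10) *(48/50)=24/25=0.96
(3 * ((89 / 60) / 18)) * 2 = 89 / 180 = 0.49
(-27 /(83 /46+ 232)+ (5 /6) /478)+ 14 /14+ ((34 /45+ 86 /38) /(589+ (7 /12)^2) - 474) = -10939367811257 /23122317900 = -473.11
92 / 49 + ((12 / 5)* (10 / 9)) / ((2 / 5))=1256 / 147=8.54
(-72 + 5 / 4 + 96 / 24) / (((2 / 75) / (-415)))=8310375 / 8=1038796.88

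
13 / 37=0.35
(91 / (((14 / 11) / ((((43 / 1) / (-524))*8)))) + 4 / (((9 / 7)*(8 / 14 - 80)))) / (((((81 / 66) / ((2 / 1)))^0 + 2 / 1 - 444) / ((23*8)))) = 1416582512 / 72271521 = 19.60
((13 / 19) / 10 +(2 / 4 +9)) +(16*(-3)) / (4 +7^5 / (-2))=9.57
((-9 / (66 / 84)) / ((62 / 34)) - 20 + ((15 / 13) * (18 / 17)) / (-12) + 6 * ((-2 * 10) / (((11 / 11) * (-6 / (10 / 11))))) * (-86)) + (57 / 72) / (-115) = -1590.03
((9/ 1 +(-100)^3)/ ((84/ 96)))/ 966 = -3999964/ 3381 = -1183.07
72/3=24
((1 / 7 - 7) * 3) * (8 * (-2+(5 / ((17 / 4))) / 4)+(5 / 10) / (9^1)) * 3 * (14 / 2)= 99816 / 17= 5871.53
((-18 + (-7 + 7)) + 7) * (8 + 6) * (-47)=7238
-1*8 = -8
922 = 922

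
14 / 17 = 0.82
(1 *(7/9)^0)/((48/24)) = 1/2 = 0.50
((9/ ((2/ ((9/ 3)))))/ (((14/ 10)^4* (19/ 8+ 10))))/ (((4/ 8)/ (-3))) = -45000/ 26411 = -1.70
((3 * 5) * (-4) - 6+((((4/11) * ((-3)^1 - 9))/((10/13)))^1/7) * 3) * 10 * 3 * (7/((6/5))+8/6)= -14712.70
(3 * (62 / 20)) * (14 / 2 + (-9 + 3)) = 93 / 10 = 9.30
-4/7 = -0.57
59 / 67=0.88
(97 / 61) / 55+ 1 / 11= 402 / 3355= 0.12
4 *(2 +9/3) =20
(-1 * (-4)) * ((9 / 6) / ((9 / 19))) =38 / 3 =12.67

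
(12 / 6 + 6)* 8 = 64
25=25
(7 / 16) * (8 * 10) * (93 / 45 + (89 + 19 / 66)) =70343 / 22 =3197.41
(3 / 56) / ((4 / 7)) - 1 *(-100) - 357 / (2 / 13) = -71053 / 32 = -2220.41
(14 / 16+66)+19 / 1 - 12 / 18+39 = 124.21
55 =55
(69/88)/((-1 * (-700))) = 69/61600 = 0.00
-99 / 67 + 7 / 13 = -818 / 871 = -0.94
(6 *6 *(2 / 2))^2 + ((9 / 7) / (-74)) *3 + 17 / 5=3365311 / 2590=1299.35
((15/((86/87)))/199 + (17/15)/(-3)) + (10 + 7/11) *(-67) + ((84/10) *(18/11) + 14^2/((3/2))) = -4816226237/8471430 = -568.53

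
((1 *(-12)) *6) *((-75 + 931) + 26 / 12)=-61788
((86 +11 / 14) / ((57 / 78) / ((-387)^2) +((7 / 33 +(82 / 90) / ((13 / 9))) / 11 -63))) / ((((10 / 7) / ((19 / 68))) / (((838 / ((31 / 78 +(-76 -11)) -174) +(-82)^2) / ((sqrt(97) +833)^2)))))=-365335276056718837545 / 139765669032347266056704 +51590171925022185* sqrt(97) / 8221509943079250944512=-0.00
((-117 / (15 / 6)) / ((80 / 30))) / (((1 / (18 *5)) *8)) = -3159 / 16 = -197.44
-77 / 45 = -1.71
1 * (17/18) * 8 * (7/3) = 476/27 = 17.63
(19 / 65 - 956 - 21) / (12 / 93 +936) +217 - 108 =101819317 / 943150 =107.96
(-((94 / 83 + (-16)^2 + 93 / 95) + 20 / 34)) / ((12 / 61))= -2115321583 / 1608540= -1315.06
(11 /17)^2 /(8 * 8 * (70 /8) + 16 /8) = 121 /162418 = 0.00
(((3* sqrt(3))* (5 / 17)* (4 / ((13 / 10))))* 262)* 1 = 157200* sqrt(3) / 221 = 1232.03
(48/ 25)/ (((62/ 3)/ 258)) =18576/ 775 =23.97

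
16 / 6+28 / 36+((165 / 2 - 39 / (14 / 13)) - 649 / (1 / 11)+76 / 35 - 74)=-2255746 / 315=-7161.10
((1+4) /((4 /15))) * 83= 6225 /4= 1556.25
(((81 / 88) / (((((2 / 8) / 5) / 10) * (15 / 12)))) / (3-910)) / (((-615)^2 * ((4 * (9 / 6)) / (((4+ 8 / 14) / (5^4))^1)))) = -192 / 366872996875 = -0.00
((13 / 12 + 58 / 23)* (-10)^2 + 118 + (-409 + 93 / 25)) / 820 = 126317 / 1414500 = 0.09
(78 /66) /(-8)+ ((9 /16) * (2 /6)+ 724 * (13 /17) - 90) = 1387351 /2992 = 463.69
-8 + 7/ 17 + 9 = 24/ 17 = 1.41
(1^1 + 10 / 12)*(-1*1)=-11 / 6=-1.83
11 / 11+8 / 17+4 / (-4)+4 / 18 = 106 / 153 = 0.69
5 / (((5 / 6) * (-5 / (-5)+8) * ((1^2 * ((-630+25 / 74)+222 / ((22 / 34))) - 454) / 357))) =-193732 / 602825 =-0.32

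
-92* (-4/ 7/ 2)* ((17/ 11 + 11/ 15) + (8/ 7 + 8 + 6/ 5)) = 2682352/ 8085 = 331.77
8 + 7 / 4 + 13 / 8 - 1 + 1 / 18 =751 / 72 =10.43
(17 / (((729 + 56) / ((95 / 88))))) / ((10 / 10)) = 323 / 13816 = 0.02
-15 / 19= -0.79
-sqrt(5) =-2.24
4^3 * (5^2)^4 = 25000000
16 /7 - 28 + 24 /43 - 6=-9378 /301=-31.16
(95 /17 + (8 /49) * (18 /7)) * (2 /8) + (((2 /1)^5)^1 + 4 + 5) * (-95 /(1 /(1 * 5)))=-19473.50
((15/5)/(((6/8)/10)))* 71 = 2840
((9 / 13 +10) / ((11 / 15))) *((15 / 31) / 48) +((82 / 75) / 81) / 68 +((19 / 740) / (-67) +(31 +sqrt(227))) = sqrt(227) +565591420829681 / 18158896126800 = 46.21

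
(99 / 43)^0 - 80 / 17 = -63 / 17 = -3.71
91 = 91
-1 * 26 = -26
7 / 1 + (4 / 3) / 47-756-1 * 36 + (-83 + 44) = -116180 / 141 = -823.97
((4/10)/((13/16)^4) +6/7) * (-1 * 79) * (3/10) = -210258579/4998175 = -42.07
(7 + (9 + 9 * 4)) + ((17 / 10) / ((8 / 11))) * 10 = 603 / 8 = 75.38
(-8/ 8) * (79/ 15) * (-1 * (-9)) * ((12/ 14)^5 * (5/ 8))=-230364/ 16807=-13.71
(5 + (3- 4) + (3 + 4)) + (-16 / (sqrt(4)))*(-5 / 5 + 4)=-13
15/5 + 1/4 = 13/4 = 3.25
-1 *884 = -884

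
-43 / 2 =-21.50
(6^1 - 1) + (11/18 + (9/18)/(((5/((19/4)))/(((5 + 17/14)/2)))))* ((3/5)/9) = 777037/151200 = 5.14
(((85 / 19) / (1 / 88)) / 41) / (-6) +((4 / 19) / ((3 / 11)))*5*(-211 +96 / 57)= -11981200 / 14801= -809.49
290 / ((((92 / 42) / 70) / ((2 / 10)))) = 42630 / 23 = 1853.48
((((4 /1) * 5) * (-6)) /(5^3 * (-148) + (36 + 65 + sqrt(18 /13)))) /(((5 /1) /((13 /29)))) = 104 * sqrt(26) /14180360695 + 8291816 /14180360695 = 0.00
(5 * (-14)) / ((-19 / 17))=1190 / 19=62.63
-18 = -18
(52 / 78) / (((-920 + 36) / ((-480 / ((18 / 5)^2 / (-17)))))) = -500 / 1053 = -0.47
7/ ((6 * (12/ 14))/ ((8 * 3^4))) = 882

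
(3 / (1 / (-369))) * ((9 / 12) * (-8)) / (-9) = -738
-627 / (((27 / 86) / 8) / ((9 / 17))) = -143792 / 17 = -8458.35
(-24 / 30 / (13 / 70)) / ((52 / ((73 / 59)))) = -1022 / 9971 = -0.10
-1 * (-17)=17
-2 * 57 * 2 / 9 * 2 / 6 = -76 / 9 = -8.44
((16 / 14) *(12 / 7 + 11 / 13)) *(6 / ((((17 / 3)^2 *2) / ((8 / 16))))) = 0.14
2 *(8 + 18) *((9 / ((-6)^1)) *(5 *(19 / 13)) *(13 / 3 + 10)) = -8170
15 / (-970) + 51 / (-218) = -2637 / 10573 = -0.25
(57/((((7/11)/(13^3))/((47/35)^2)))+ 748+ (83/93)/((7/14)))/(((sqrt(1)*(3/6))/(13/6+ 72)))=25239626194217/478485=52749043.74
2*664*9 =11952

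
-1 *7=-7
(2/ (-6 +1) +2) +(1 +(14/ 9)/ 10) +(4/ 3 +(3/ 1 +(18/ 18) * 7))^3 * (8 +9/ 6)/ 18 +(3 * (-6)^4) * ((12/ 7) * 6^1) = 346679966/ 8505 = 40761.90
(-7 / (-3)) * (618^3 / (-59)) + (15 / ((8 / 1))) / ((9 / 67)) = -13217606027 / 1416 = -9334467.53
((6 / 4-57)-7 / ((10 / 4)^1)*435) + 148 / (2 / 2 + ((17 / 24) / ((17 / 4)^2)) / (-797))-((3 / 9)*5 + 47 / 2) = -140305652 / 121935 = -1150.66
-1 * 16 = -16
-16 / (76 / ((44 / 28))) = -44 / 133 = -0.33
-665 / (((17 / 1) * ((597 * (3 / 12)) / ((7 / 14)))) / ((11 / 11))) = -1330 / 10149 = -0.13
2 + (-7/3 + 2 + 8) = 29/3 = 9.67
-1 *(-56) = 56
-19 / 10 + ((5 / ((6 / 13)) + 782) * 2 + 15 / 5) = 47603 / 30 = 1586.77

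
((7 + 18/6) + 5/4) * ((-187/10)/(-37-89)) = 187/112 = 1.67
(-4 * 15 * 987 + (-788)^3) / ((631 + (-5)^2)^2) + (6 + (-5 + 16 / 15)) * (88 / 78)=-71422607629 / 62936640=-1134.83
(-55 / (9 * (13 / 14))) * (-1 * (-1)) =-770 / 117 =-6.58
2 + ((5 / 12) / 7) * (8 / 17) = 724 / 357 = 2.03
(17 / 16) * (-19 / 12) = -323 / 192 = -1.68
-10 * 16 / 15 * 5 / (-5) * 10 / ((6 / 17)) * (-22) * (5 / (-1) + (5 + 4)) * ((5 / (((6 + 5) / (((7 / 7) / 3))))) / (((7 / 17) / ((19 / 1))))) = -35142400 / 189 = -185938.62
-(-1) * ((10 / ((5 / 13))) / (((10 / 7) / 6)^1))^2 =298116 / 25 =11924.64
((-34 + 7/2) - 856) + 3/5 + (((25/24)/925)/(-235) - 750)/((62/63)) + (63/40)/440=-1563613310913/948798400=-1647.99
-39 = -39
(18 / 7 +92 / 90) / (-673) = -1132 / 211995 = -0.01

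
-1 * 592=-592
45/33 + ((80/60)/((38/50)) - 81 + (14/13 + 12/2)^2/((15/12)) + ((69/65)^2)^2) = -409034019133/11192341875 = -36.55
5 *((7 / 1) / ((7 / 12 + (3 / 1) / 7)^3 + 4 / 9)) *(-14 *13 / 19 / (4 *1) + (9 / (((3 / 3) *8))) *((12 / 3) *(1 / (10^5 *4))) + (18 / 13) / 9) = -28705251489579 / 541886507500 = -52.97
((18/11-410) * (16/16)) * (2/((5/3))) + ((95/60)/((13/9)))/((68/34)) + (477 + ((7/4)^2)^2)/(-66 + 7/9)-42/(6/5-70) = -2293123972641/4620112640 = -496.34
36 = 36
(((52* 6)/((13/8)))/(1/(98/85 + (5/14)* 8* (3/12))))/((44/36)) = 174528/595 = 293.32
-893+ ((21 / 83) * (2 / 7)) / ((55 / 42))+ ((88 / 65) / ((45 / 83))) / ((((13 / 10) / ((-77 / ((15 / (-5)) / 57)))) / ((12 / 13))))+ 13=10314605668 / 6017583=1714.08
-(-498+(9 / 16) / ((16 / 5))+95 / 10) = 488.32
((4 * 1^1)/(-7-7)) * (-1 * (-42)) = -12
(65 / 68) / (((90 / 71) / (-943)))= -711.10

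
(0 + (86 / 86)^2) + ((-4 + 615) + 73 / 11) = 6805 / 11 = 618.64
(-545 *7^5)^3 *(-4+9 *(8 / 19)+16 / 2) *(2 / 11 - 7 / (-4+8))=1962053845985863994361375 / 209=9387817444908440164408.49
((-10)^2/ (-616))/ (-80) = 0.00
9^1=9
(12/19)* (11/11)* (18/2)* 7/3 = 252/19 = 13.26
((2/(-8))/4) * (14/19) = -7/152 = -0.05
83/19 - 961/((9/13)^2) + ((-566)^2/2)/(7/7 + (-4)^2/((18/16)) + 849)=-10865104933/5985171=-1815.34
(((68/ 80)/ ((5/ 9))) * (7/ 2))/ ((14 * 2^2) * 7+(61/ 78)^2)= 0.01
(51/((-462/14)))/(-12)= 17/132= 0.13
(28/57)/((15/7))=196/855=0.23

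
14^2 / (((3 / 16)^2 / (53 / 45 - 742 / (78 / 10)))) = -2757723136 / 5265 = -523784.07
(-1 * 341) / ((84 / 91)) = -4433 / 12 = -369.42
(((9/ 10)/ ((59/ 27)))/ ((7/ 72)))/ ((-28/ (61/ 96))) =-44469/ 462560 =-0.10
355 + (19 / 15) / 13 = 69244 / 195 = 355.10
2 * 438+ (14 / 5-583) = 1479 / 5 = 295.80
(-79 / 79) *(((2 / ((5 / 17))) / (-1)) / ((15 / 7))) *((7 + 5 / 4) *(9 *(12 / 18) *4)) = 15708 / 25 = 628.32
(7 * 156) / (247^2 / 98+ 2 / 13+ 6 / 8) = 2782416 / 1588537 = 1.75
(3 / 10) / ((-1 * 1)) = -3 / 10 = -0.30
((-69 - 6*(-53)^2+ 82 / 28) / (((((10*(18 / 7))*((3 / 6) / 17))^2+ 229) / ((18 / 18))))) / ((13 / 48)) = -11501046312 / 42262597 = -272.13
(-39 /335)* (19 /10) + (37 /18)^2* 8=9112279 /271350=33.58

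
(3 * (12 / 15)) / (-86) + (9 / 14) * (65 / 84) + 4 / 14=63653 / 84280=0.76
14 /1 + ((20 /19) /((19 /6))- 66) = -18652 /361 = -51.67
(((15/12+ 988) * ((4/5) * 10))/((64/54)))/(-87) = -35613/464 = -76.75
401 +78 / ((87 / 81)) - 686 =-6159 / 29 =-212.38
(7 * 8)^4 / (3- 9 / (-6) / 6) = 39337984 / 13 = 3025998.77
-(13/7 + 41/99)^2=-2477476/480249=-5.16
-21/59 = -0.36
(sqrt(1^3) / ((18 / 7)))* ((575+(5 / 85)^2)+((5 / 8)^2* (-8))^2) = 75711223 / 332928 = 227.41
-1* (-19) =19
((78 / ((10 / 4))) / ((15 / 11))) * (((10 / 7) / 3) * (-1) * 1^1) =-1144 / 105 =-10.90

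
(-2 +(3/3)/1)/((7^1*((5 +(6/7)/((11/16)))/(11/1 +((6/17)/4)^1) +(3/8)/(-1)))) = -2552/3365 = -0.76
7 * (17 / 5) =119 / 5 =23.80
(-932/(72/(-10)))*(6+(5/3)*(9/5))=1165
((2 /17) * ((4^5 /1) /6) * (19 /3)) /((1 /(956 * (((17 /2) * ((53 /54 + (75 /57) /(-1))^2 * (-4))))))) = -57585891328 /124659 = -461947.32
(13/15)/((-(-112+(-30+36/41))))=533/86790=0.01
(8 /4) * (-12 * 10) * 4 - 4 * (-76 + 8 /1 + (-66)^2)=-18112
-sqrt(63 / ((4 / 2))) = -3 * sqrt(14) / 2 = -5.61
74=74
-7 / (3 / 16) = -112 / 3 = -37.33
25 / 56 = 0.45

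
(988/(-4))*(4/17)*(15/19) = -780/17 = -45.88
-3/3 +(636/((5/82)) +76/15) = 156517/15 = 10434.47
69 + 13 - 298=-216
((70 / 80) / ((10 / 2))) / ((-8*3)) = -7 / 960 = -0.01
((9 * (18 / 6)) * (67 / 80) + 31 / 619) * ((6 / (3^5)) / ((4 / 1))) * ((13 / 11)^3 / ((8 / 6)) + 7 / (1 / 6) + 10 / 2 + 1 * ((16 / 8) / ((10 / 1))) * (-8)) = 1393277983253 / 213552028800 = 6.52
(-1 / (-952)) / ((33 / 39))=13 / 10472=0.00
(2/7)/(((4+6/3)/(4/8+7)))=0.36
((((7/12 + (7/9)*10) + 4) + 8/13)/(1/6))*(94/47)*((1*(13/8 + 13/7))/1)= 30365/56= 542.23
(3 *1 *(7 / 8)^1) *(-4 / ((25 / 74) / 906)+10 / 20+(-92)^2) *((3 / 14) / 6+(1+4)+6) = -104868729 / 1600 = -65542.96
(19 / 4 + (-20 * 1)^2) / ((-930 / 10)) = -4.35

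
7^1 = 7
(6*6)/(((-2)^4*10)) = 9/40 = 0.22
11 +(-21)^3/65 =-8546/65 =-131.48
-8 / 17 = -0.47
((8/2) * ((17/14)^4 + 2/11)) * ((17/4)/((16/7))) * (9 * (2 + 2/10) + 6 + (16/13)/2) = 29059488407/62782720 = 462.86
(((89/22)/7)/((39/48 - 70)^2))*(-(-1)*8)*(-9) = -91136/10484397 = -0.01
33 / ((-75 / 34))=-14.96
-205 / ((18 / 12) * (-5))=82 / 3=27.33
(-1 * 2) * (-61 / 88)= 61 / 44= 1.39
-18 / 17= -1.06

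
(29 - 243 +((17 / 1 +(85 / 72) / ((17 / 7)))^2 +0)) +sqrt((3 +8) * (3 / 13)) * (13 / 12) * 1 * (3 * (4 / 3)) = sqrt(429) / 3 +475705 / 5184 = 98.67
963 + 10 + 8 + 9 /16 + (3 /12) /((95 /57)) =78537 /80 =981.71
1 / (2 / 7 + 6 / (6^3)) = 252 / 79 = 3.19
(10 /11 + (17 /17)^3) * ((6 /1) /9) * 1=14 /11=1.27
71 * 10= 710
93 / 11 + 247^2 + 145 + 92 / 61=41041019 / 671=61163.96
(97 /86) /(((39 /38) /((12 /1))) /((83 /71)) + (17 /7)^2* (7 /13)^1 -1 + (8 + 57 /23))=1280656468 /14450863757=0.09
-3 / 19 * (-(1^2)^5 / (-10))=-3 / 190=-0.02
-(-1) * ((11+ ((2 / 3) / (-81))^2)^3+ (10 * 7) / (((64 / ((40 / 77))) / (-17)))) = 11970527293904438483 / 9059209812164556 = 1321.37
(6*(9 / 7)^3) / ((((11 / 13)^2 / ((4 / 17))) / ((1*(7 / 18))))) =164268 / 100793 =1.63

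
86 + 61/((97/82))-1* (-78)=20910/97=215.57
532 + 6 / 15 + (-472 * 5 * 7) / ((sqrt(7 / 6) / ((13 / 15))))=2662 / 5 - 6136 * sqrt(42) / 3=-12722.87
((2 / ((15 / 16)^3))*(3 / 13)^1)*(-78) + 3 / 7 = -113563 / 2625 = -43.26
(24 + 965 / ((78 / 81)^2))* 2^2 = 719709 / 169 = 4258.63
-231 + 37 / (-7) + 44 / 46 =-37888 / 161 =-235.33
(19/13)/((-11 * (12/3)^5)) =-0.00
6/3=2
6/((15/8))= 16/5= 3.20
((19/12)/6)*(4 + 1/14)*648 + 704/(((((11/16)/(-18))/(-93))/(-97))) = -2327841261/14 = -166274375.79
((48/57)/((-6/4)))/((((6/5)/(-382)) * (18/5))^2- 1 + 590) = -0.00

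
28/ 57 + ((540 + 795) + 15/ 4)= 305347/ 228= 1339.24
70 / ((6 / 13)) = 455 / 3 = 151.67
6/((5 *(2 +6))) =3/20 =0.15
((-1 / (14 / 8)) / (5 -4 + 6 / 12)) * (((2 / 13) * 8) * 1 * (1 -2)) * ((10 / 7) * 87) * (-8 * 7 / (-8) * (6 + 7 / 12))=733120 / 273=2685.42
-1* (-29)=29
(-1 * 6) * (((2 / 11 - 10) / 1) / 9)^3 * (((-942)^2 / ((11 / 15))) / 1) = 9425780.29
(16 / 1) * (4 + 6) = 160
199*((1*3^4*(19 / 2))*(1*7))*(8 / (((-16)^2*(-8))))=-2143827 / 512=-4187.16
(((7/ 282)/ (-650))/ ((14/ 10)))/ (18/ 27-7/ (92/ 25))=23/ 1041755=0.00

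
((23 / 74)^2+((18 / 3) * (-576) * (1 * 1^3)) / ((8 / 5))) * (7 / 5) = -82793417 / 27380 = -3023.86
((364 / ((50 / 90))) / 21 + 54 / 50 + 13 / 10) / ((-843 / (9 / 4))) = -5037 / 56200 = -0.09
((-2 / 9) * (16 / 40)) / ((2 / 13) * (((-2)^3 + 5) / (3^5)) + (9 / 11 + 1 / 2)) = -10296 / 152465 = -0.07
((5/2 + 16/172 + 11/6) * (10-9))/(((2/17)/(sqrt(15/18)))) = 34.35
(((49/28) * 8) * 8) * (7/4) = 196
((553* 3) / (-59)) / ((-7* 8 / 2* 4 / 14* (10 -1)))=553 / 1416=0.39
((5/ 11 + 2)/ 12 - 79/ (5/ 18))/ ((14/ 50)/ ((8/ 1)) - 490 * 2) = 69470/ 239547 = 0.29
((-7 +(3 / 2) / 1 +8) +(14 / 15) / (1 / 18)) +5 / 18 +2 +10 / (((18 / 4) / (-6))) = 371 / 45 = 8.24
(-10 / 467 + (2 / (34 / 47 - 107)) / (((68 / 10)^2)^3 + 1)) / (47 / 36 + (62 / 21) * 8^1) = -432120902943520 / 502975171838656077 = -0.00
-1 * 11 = -11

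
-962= -962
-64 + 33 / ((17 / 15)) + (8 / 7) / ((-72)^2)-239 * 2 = -39549367 / 77112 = -512.88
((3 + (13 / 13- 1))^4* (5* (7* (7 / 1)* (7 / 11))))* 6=833490 / 11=75771.82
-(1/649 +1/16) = -665/10384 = -0.06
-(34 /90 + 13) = -602 /45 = -13.38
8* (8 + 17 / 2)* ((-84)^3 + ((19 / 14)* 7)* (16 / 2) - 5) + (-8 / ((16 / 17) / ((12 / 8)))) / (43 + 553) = -186494493555 / 2384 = -78227556.02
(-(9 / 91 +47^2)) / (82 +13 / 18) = -3618504 / 135499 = -26.71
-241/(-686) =241/686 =0.35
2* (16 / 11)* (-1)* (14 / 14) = -32 / 11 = -2.91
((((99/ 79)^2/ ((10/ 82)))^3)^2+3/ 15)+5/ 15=12631263092178855724338784248250123/ 2769914579609725939755046875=4560163.40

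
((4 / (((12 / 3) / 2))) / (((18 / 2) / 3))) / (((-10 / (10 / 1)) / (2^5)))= -21.33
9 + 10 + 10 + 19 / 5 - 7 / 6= 949 / 30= 31.63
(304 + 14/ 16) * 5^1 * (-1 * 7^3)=-4182885/ 8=-522860.62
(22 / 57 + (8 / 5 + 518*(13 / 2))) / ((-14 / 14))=-960161 / 285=-3368.99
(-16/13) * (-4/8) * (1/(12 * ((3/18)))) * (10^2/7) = 400/91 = 4.40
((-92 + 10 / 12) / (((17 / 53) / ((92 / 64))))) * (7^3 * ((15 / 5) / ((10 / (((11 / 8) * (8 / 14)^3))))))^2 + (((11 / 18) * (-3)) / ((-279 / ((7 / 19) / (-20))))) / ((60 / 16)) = -284759.83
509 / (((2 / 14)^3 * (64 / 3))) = 523761 / 64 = 8183.77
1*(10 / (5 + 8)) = 10 / 13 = 0.77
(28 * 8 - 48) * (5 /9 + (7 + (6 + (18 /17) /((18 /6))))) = 374528 /153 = 2447.90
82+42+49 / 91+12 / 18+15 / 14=68947 / 546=126.28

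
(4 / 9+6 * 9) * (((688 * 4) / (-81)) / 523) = -1348480 / 381267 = -3.54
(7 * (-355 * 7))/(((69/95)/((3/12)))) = -5987.41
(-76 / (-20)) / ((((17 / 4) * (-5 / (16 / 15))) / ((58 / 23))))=-70528 / 146625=-0.48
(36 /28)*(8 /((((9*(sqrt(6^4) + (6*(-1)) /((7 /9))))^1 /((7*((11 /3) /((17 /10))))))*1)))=0.61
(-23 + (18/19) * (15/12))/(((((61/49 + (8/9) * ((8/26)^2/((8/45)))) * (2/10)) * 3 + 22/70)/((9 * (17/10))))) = -1050337197/4233200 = -248.12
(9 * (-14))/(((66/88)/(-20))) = 3360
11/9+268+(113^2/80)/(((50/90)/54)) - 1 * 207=28037803/1800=15576.56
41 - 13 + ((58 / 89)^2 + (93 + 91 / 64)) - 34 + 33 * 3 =95227691 / 506944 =187.85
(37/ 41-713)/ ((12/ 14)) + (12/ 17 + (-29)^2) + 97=75224/ 697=107.93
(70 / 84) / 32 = 5 / 192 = 0.03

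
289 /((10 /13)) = 3757 /10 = 375.70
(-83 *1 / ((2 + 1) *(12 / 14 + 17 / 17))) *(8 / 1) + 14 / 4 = -9023 / 78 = -115.68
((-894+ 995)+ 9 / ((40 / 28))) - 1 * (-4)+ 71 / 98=27446 / 245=112.02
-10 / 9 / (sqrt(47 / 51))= -10 * sqrt(2397) / 423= -1.16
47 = 47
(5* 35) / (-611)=-0.29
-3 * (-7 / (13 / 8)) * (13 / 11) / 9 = 1.70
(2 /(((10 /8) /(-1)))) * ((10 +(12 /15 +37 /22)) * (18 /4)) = -24714 /275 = -89.87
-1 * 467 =-467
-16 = -16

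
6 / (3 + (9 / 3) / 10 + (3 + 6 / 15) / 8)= 240 / 149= 1.61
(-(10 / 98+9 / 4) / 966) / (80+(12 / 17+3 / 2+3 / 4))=-7837 / 267011094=-0.00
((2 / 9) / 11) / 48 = 1 / 2376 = 0.00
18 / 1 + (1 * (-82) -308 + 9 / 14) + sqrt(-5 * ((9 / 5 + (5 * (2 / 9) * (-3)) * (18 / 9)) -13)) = -5199 / 14 + 2 * sqrt(201) / 3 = -361.91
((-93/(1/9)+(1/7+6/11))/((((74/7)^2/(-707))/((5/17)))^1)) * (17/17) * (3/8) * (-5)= -351502725/120472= -2917.71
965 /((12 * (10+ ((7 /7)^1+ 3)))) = 965 /168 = 5.74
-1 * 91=-91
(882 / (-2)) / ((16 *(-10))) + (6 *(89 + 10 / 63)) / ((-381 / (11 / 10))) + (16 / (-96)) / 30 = 102943 / 85344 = 1.21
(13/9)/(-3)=-13/27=-0.48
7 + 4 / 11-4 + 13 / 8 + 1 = 527 / 88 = 5.99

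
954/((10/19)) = 9063/5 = 1812.60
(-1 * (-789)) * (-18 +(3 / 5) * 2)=-13255.20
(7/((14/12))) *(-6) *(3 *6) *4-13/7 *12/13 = -18156/7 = -2593.71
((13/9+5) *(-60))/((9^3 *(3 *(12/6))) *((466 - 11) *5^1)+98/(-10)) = -5800/149262603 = -0.00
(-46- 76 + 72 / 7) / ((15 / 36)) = -9384 / 35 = -268.11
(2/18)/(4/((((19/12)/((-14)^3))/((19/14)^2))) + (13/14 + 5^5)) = -0.00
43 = 43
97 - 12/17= 1637/17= 96.29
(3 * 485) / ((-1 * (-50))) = 291 / 10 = 29.10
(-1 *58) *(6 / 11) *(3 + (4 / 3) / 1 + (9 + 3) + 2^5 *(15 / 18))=-1360.36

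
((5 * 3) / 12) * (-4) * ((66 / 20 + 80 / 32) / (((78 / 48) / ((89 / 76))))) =-5162 / 247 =-20.90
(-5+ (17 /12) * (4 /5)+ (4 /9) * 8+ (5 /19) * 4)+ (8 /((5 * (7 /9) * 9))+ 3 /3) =11791 /5985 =1.97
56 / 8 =7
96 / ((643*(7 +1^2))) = 12 / 643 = 0.02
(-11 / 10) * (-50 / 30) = 11 / 6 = 1.83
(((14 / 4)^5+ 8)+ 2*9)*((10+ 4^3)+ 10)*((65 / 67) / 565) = 4815447 / 60568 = 79.50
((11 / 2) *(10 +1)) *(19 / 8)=2299 / 16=143.69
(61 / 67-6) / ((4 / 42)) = -7161 / 134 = -53.44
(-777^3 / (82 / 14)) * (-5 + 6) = -3283682031 / 41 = -80089805.63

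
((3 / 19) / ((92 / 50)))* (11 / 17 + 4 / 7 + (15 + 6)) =99150 / 52003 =1.91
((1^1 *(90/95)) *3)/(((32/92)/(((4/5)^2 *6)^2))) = 1430784/11875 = 120.49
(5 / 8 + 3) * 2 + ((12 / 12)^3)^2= 33 / 4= 8.25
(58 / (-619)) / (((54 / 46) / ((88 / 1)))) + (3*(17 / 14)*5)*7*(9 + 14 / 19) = 783974879 / 635094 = 1234.42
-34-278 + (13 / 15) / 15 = -70187 / 225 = -311.94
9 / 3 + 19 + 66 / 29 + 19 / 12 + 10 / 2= 10739 / 348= 30.86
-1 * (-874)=874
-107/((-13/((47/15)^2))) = 236363/2925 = 80.81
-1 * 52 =-52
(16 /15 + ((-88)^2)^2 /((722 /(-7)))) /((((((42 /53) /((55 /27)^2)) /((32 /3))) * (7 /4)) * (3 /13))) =-80413309.56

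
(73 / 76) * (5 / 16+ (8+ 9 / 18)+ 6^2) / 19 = 52341 / 23104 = 2.27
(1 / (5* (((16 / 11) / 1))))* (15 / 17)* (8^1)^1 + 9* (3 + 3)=54.97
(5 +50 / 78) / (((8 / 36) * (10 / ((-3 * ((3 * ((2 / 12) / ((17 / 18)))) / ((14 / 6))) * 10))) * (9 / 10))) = -19.20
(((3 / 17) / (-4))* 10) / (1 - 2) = 15 / 34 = 0.44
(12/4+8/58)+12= 439/29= 15.14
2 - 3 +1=0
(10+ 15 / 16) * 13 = 2275 / 16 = 142.19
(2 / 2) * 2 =2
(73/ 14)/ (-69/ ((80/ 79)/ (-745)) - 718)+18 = 100890170/ 5604977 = 18.00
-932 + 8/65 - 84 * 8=-104252/65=-1603.88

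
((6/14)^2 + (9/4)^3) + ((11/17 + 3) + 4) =1024729/53312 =19.22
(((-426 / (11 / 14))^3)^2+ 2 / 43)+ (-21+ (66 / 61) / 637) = 75190596749129509735093896977 / 2960014468411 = 25402104466568183.27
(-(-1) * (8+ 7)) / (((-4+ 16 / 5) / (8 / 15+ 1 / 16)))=-715 / 64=-11.17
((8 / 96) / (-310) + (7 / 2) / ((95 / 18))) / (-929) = -46853 / 65661720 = -0.00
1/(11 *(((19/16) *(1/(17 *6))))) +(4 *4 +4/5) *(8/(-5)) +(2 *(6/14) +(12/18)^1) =-17.55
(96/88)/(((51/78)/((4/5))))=1248/935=1.33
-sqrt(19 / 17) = -sqrt(323) / 17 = -1.06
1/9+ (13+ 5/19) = 2287/171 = 13.37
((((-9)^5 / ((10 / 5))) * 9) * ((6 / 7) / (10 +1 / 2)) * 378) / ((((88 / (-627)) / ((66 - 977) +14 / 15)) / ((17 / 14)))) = -63268248214611 / 980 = -64559436953.68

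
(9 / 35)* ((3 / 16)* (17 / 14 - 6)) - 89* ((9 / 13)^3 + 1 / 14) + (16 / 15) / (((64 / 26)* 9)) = -16775385287 / 465060960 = -36.07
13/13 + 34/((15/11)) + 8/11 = 4399/165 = 26.66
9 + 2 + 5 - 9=7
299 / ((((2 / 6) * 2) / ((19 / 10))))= 17043 / 20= 852.15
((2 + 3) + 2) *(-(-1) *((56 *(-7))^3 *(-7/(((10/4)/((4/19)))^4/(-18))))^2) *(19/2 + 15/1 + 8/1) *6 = 263839633689773294061241761792/1326840862578125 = 198847986319262.38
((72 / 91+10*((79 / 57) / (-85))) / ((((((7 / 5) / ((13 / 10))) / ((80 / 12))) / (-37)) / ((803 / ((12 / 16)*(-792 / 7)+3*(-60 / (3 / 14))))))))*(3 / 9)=41.64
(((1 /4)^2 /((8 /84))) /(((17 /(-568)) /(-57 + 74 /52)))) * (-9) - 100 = -1151015 /104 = -11067.45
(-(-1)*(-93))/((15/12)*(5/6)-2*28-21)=2232/1823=1.22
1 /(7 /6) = 0.86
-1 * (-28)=28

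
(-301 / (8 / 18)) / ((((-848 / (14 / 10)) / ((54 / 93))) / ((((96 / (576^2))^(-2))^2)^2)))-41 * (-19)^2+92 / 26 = 1411018795852754940355093348654343 / 106795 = 13212405036310266776113990000.00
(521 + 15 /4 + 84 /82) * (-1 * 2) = -1051.55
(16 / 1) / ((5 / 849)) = 13584 / 5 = 2716.80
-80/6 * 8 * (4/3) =-1280/9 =-142.22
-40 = -40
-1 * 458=-458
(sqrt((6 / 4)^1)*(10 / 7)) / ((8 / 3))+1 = 15*sqrt(6) / 56+1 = 1.66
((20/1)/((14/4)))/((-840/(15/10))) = -1/98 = -0.01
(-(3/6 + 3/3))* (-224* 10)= 3360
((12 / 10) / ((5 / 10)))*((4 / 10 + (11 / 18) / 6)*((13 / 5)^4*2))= 15480062 / 140625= 110.08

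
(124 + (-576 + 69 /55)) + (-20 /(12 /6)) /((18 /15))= -75748 /165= -459.08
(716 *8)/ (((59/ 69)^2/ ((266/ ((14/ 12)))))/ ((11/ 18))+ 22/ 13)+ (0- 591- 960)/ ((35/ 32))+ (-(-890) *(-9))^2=6575015371717116/ 102475135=64162056.21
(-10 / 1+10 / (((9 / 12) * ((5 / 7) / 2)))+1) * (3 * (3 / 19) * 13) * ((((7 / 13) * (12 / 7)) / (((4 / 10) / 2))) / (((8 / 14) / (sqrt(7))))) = 26775 * sqrt(7) / 19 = 3728.42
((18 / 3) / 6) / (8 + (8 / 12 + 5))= 0.07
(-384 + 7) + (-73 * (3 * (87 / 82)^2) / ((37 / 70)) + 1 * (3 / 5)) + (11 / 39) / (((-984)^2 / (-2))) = -2943859089763 / 3492983520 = -842.79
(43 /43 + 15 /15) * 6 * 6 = 72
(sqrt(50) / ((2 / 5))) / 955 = 5 * sqrt(2) / 382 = 0.02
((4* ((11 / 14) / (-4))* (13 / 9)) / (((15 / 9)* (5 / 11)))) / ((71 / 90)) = -4719 / 2485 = -1.90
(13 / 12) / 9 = 13 / 108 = 0.12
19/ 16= 1.19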